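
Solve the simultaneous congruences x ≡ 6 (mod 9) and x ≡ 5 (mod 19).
24

Using Chinese Remainder Theorem:
M = 9 × 19 = 171
M1 = 19, M2 = 9
y1 = 19^(-1) mod 9 = 1
y2 = 9^(-1) mod 19 = 17
x = (6×19×1 + 5×9×17) mod 171 = 24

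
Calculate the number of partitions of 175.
435157697830

p(n) counts ways to write n as a sum of positive integers (order ignored).
Euler's pentagonal recurrence: p(k) = p(k-1) + p(k-2) - p(k-5) - p(k-7) + p(k-12) + p(k-15) - ... (offsets j(3j∓1)/2, signs ++--, p(0)=1, p(<0)=0).
DP table for k = 0..174: p(0)=1, p(1)=1, p(2)=2, p(3)=3, p(4)=5, p(5)=7, p(6)=11, p(7)=15, p(8)=22, p(9)=30, p(10)=42, p(11)=56, p(12)=77, p(13)=101, p(14)=135, p(15)=176, p(16)=231, p(17)=297, p(18)=385, p(19)=490, p(20)=627, p(21)=792, p(22)=1002, p(23)=1255, p(24)=1575, p(25)=1958, p(26)=2436, p(27)=3010, p(28)=3718, p(29)=4565, p(30)=5604, p(31)=6842, p(32)=8349, p(33)=10143, p(34)=12310, p(35)=14883, p(36)=17977, p(37)=21637, p(38)=26015, p(39)=31185, p(40)=37338, p(41)=44583, p(42)=53174, p(43)=63261, p(44)=75175, p(45)=89134, p(46)=105558, p(47)=124754, p(48)=147273, p(49)=173525, p(50)=204226, p(51)=239943, p(52)=281589, p(53)=329931, p(54)=386155, p(55)=451276, p(56)=526823, p(57)=614154, p(58)=715220, p(59)=831820, p(60)=966467, p(61)=1121505, p(62)=1300156, p(63)=1505499, p(64)=1741630, p(65)=2012558, p(66)=2323520, p(67)=2679689, p(68)=3087735, p(69)=3554345, p(70)=4087968, p(71)=4697205, p(72)=5392783, p(73)=6185689, p(74)=7089500, p(75)=8118264, p(76)=9289091, p(77)=10619863, p(78)=12132164, p(79)=13848650, p(80)=15796476, p(81)=18004327, p(82)=20506255, p(83)=23338469, p(84)=26543660, p(85)=30167357, p(86)=34262962, p(87)=38887673, p(88)=44108109, p(89)=49995925, p(90)=56634173, p(91)=64112359, p(92)=72533807, p(93)=82010177, p(94)=92669720, p(95)=104651419, p(96)=118114304, p(97)=133230930, p(98)=150198136, p(99)=169229875, p(100)=190569292, p(101)=214481126, p(102)=241265379, p(103)=271248950, p(104)=304801365, p(105)=342325709, p(106)=384276336, p(107)=431149389, p(108)=483502844, p(109)=541946240, p(110)=607163746, p(111)=679903203, p(112)=761002156, p(113)=851376628, p(114)=952050665, p(115)=1064144451, p(116)=1188908248, p(117)=1327710076, p(118)=1482074143, p(119)=1653668665, p(120)=1844349560, p(121)=2056148051, p(122)=2291320912, p(123)=2552338241, p(124)=2841940500, p(125)=3163127352, p(126)=3519222692, p(127)=3913864295, p(128)=4351078600, p(129)=4835271870, p(130)=5371315400, p(131)=5964539504, p(132)=6620830889, p(133)=7346629512, p(134)=8149040695, p(135)=9035836076, p(136)=10015581680, p(137)=11097645016, p(138)=12292341831, p(139)=13610949895, p(140)=15065878135, p(141)=16670689208, p(142)=18440293320, p(143)=20390982757, p(144)=22540654445, p(145)=24908858009, p(146)=27517052599, p(147)=30388671978, p(148)=33549419497, p(149)=37027355200, p(150)=40853235313, p(151)=45060624582, p(152)=49686288421, p(153)=54770336324, p(154)=60356673280, p(155)=66493182097, p(156)=73232243759, p(157)=80630964769, p(158)=88751778802, p(159)=97662728555, p(160)=107438159466, p(161)=118159068427, p(162)=129913904637, p(163)=142798995930, p(164)=156919475295, p(165)=172389800255, p(166)=189334822579, p(167)=207890420102, p(168)=228204732751, p(169)=250438925115, p(170)=274768617130, p(171)=301384802048, p(172)=330495499613, p(173)=362326859895, p(174)=397125074750.
Final step: p(175) = p(174) + p(173) - p(170) - p(168) + p(163) + p(160) - p(153) - p(149) + p(140) + p(135) - p(124) - p(118) + p(105) + p(98) - p(83) - p(75) + p(58) + p(49) - p(30) - p(20)
= 397125074750 + 362326859895 - 274768617130 - 228204732751 + 142798995930 + 107438159466 - 54770336324 - 37027355200 + 15065878135 + 9035836076 - 2841940500 - 1482074143 + 342325709 + 150198136 - 23338469 - 8118264 + 715220 + 173525 - 5604 - 627
= 435157697830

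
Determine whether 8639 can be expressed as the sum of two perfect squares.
Not possible

Factorization: 8639 = 53 × 163
By Fermat: n is sum of two squares iff every prime p ≡ 3 (mod 4) appears to even power.
Prime(s) ≡ 3 (mod 4) with odd exponent: [(163, 1)]
Therefore 8639 cannot be expressed as a² + b².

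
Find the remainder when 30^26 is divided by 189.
81

Repeated squaring. Binary of 26 = 11010.
30^1 ≡ 30 (mod 189); 30^2 ≡ 144 (mod 189); 30^4 ≡ 135 (mod 189); 30^8 ≡ 81 (mod 189); 30^16 ≡ 135 (mod 189)
30^26 = 30^2 × 30^8 × 30^16 ≡ 81 (mod 189)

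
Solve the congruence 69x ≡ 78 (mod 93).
x ≡ 20 (mod 31)

gcd(69, 93) = 3, which divides 78, so solutions exist.
Divide through by 3: 23x ≡ 26 (mod 31).
Find 23^(-1) mod 31 by the extended Euclidean algorithm:
31 = 1 × 23 + 8  ⟹  8 = (1)·31 + (-1)·23
23 = 2 × 8 + 7  ⟹  7 = (-2)·31 + (3)·23
8 = 1 × 7 + 1  ⟹  1 = (3)·31 + (-4)·23
So (-4)·23 ≡ 1 (mod 31), i.e. 23^(-1) ≡ -4 ≡ 27 (mod 31).
x ≡ 27 × 26 = 702 ≡ 20 (mod 31).
Check: 69 × 20 = 1380 ≡ 78 (mod 93).
x ≡ 20 (mod 31), giving 3 solutions mod 93.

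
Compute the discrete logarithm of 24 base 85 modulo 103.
57

Baby-step giant-step with step n = ⌈√103⌉ = 11.
Baby steps 85^j mod 103 (j:value) for j=0..10: 0:1, 1:85, 2:15, 3:39, 4:19, 5:70, 6:79, 7:20, 8:52, 9:94, 10:59.
Giant-step multiplier: 85^(-11) ≡ 85^(102-11) = 85^91 ≡ 74 (mod 103).
Giant steps γ_i = 24·74^i mod 103: γ_0=24, γ_1=25, γ_2=99, γ_3=13, γ_4=35, γ_5=15 (in table at j=2).
x = i·n + j = 5·11 + 2 = 57.
Check: 85^57 ≡ 24 (mod 103).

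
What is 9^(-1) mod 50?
39

gcd(9, 50) = 1, so the inverse exists.
Extended Euclidean algorithm on (50, 9):
50 = 5 × 9 + 5  ⟹  5 = (1)·50 + (-5)·9
9 = 1 × 5 + 4  ⟹  4 = (-1)·50 + (6)·9
5 = 1 × 4 + 1  ⟹  1 = (2)·50 + (-11)·9
So (-11)·9 ≡ 1 (mod 50), i.e. 9^(-1) ≡ -11 ≡ 39 (mod 50).
Check: 9 × 39 = 351 ≡ 1 (mod 50)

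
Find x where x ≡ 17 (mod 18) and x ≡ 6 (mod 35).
251

Using Chinese Remainder Theorem:
M = 18 × 35 = 630
M1 = 35, M2 = 18
y1 = 35^(-1) mod 18 = 17
y2 = 18^(-1) mod 35 = 2
x = (17×35×17 + 6×18×2) mod 630 = 251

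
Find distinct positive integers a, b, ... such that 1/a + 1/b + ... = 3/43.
1/15 + 1/323 + 1/208335

Greedy algorithm:
3/43: ceiling(43/3) = 15, use 1/15
2/645: ceiling(645/2) = 323, use 1/323
1/208335: ceiling(208335/1) = 208335, use 1/208335
Result: 3/43 = 1/15 + 1/323 + 1/208335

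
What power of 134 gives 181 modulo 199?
153

Baby-step giant-step with step n = ⌈√199⌉ = 15.
Baby steps 134^j mod 199 (j:value) for j=0..14: 0:1, 1:134, 2:46, 3:194, 4:126, 5:168, 6:25, 7:166, 8:155, 9:74, 10:165, 11:21, 12:28, 13:170, 14:94.
Giant-step multiplier: 134^(-15) ≡ 134^(198-15) = 134^183 ≡ 27 (mod 199).
Giant steps γ_i = 181·27^i mod 199: γ_0=181, γ_1=111, γ_2=12, γ_3=125, γ_4=191, γ_5=182, γ_6=138, γ_7=144, γ_8=107, γ_9=103, γ_10=194 (in table at j=3).
x = i·n + j = 10·15 + 3 = 153.
Check: 134^153 ≡ 181 (mod 199).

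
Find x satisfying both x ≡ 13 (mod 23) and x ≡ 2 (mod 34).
36

Using Chinese Remainder Theorem:
M = 23 × 34 = 782
M1 = 34, M2 = 23
y1 = 34^(-1) mod 23 = 21
y2 = 23^(-1) mod 34 = 3
x = (13×34×21 + 2×23×3) mod 782 = 36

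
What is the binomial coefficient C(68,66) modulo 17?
0

Using Lucas' theorem:
Write n=68 and k=66 in base 17:
n in base 17: [4, 0]
k in base 17: [3, 15]
C(68,66) mod 17 = ∏ C(n_i, k_i) mod 17
Digit binomials (mod 17): C(4,3) = 4; C(0,15) = 0 (k_i > n_i)
Product: 4 × 0 = 0 ≡ 0 (mod 17)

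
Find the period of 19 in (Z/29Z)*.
28

29 is prime, so ord(19) divides φ(29) = 28.
Divisors of 28: 1, 2, 4, 7, 14, 28.
Repeated squaring: 19^1 ≡ 19, 19^2 ≡ 13, 19^4 ≡ 24, 19^8 ≡ 25, 19^16 ≡ 16 (mod 29).
Test 19^d mod 29 for each divisor d in increasing order:
19^1 ≡ 19
19^2 ≡ 13
19^4 ≡ 24
19^7 = 19^4·19^2·19^1 ≡ 12
19^14 = 19^8·19^4·19^2 ≡ 28
19^28 = 19^16·19^8·19^4 ≡ 1  ← first divisor giving 1
The order is 28.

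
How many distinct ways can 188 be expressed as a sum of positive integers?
1398341745571

p(n) counts ways to write n as a sum of positive integers (order ignored).
Euler's pentagonal recurrence: p(k) = p(k-1) + p(k-2) - p(k-5) - p(k-7) + p(k-12) + p(k-15) - ... (offsets j(3j∓1)/2, signs ++--, p(0)=1, p(<0)=0).
DP table for k = 0..187: p(0)=1, p(1)=1, p(2)=2, p(3)=3, p(4)=5, p(5)=7, p(6)=11, p(7)=15, p(8)=22, p(9)=30, p(10)=42, p(11)=56, p(12)=77, p(13)=101, p(14)=135, p(15)=176, p(16)=231, p(17)=297, p(18)=385, p(19)=490, p(20)=627, p(21)=792, p(22)=1002, p(23)=1255, p(24)=1575, p(25)=1958, p(26)=2436, p(27)=3010, p(28)=3718, p(29)=4565, p(30)=5604, p(31)=6842, p(32)=8349, p(33)=10143, p(34)=12310, p(35)=14883, p(36)=17977, p(37)=21637, p(38)=26015, p(39)=31185, p(40)=37338, p(41)=44583, p(42)=53174, p(43)=63261, p(44)=75175, p(45)=89134, p(46)=105558, p(47)=124754, p(48)=147273, p(49)=173525, p(50)=204226, p(51)=239943, p(52)=281589, p(53)=329931, p(54)=386155, p(55)=451276, p(56)=526823, p(57)=614154, p(58)=715220, p(59)=831820, p(60)=966467, p(61)=1121505, p(62)=1300156, p(63)=1505499, p(64)=1741630, p(65)=2012558, p(66)=2323520, p(67)=2679689, p(68)=3087735, p(69)=3554345, p(70)=4087968, p(71)=4697205, p(72)=5392783, p(73)=6185689, p(74)=7089500, p(75)=8118264, p(76)=9289091, p(77)=10619863, p(78)=12132164, p(79)=13848650, p(80)=15796476, p(81)=18004327, p(82)=20506255, p(83)=23338469, p(84)=26543660, p(85)=30167357, p(86)=34262962, p(87)=38887673, p(88)=44108109, p(89)=49995925, p(90)=56634173, p(91)=64112359, p(92)=72533807, p(93)=82010177, p(94)=92669720, p(95)=104651419, p(96)=118114304, p(97)=133230930, p(98)=150198136, p(99)=169229875, p(100)=190569292, p(101)=214481126, p(102)=241265379, p(103)=271248950, p(104)=304801365, p(105)=342325709, p(106)=384276336, p(107)=431149389, p(108)=483502844, p(109)=541946240, p(110)=607163746, p(111)=679903203, p(112)=761002156, p(113)=851376628, p(114)=952050665, p(115)=1064144451, p(116)=1188908248, p(117)=1327710076, p(118)=1482074143, p(119)=1653668665, p(120)=1844349560, p(121)=2056148051, p(122)=2291320912, p(123)=2552338241, p(124)=2841940500, p(125)=3163127352, p(126)=3519222692, p(127)=3913864295, p(128)=4351078600, p(129)=4835271870, p(130)=5371315400, p(131)=5964539504, p(132)=6620830889, p(133)=7346629512, p(134)=8149040695, p(135)=9035836076, p(136)=10015581680, p(137)=11097645016, p(138)=12292341831, p(139)=13610949895, p(140)=15065878135, p(141)=16670689208, p(142)=18440293320, p(143)=20390982757, p(144)=22540654445, p(145)=24908858009, p(146)=27517052599, p(147)=30388671978, p(148)=33549419497, p(149)=37027355200, p(150)=40853235313, p(151)=45060624582, p(152)=49686288421, p(153)=54770336324, p(154)=60356673280, p(155)=66493182097, p(156)=73232243759, p(157)=80630964769, p(158)=88751778802, p(159)=97662728555, p(160)=107438159466, p(161)=118159068427, p(162)=129913904637, p(163)=142798995930, p(164)=156919475295, p(165)=172389800255, p(166)=189334822579, p(167)=207890420102, p(168)=228204732751, p(169)=250438925115, p(170)=274768617130, p(171)=301384802048, p(172)=330495499613, p(173)=362326859895, p(174)=397125074750, p(175)=435157697830, p(176)=476715857290, p(177)=522115831195, p(178)=571701605655, p(179)=625846753120, p(180)=684957390936, p(181)=749474411781, p(182)=819876908323, p(183)=896684817527, p(184)=980462880430, p(185)=1071823774337, p(186)=1171432692373, p(187)=1280011042268.
Final step: p(188) = p(187) + p(186) - p(183) - p(181) + p(176) + p(173) - p(166) - p(162) + p(153) + p(148) - p(137) - p(131) + p(118) + p(111) - p(96) - p(88) + p(71) + p(62) - p(43) - p(33) + p(12) + p(1)
= 1280011042268 + 1171432692373 - 896684817527 - 749474411781 + 476715857290 + 362326859895 - 189334822579 - 129913904637 + 54770336324 + 33549419497 - 11097645016 - 5964539504 + 1482074143 + 679903203 - 118114304 - 44108109 + 4697205 + 1300156 - 63261 - 10143 + 77 + 1
= 1398341745571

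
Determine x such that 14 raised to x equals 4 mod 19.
8

Baby-step giant-step with step n = ⌈√19⌉ = 5.
Baby steps 14^j mod 19 (j:value) for j=0..4: 0:1, 1:14, 2:6, 3:8, 4:17.
Giant-step multiplier: 14^(-5) ≡ 14^(18-5) = 14^13 ≡ 2 (mod 19).
Giant steps γ_i = 4·2^i mod 19: γ_0=4, γ_1=8 (in table at j=3).
x = i·n + j = 1·5 + 3 = 8.
Check: 14^8 ≡ 4 (mod 19).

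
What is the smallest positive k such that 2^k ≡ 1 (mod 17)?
8

17 is prime, so ord(2) divides φ(17) = 16.
Divisors of 16: 1, 2, 4, 8, 16.
Repeated squaring: 2^1 ≡ 2, 2^2 ≡ 4, 2^4 ≡ 16, 2^8 ≡ 1, 2^16 ≡ 1 (mod 17).
Test 2^d mod 17 for each divisor d in increasing order:
2^1 ≡ 2
2^2 ≡ 4
2^4 ≡ 16
2^8 ≡ 1  ← first divisor giving 1
The order is 8.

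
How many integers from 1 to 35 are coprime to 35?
24

35 = 5 × 7
φ(n) = n × ∏(1 - 1/p) for each prime p dividing n
φ(35) = 35 × (1 - 1/5) × (1 - 1/7) = 24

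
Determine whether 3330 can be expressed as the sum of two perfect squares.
9² + 57² (a=9, b=57)

Factorization: 3330 = 2 × 3^2 × 5 × 37
By Fermat: n is sum of two squares iff every prime p ≡ 3 (mod 4) appears to even power.
All primes ≡ 3 (mod 4) appear to even power.
Search a = 0, 1, 2, … for 3330 - a² a perfect square: first hit at a = 9: 3330 - 81 = 3249 = 57².
3330 = 9² + 57² = 81 + 3249 ✓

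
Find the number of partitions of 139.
13610949895

p(n) counts ways to write n as a sum of positive integers (order ignored).
Euler's pentagonal recurrence: p(k) = p(k-1) + p(k-2) - p(k-5) - p(k-7) + p(k-12) + p(k-15) - ... (offsets j(3j∓1)/2, signs ++--, p(0)=1, p(<0)=0).
DP table for k = 0..138: p(0)=1, p(1)=1, p(2)=2, p(3)=3, p(4)=5, p(5)=7, p(6)=11, p(7)=15, p(8)=22, p(9)=30, p(10)=42, p(11)=56, p(12)=77, p(13)=101, p(14)=135, p(15)=176, p(16)=231, p(17)=297, p(18)=385, p(19)=490, p(20)=627, p(21)=792, p(22)=1002, p(23)=1255, p(24)=1575, p(25)=1958, p(26)=2436, p(27)=3010, p(28)=3718, p(29)=4565, p(30)=5604, p(31)=6842, p(32)=8349, p(33)=10143, p(34)=12310, p(35)=14883, p(36)=17977, p(37)=21637, p(38)=26015, p(39)=31185, p(40)=37338, p(41)=44583, p(42)=53174, p(43)=63261, p(44)=75175, p(45)=89134, p(46)=105558, p(47)=124754, p(48)=147273, p(49)=173525, p(50)=204226, p(51)=239943, p(52)=281589, p(53)=329931, p(54)=386155, p(55)=451276, p(56)=526823, p(57)=614154, p(58)=715220, p(59)=831820, p(60)=966467, p(61)=1121505, p(62)=1300156, p(63)=1505499, p(64)=1741630, p(65)=2012558, p(66)=2323520, p(67)=2679689, p(68)=3087735, p(69)=3554345, p(70)=4087968, p(71)=4697205, p(72)=5392783, p(73)=6185689, p(74)=7089500, p(75)=8118264, p(76)=9289091, p(77)=10619863, p(78)=12132164, p(79)=13848650, p(80)=15796476, p(81)=18004327, p(82)=20506255, p(83)=23338469, p(84)=26543660, p(85)=30167357, p(86)=34262962, p(87)=38887673, p(88)=44108109, p(89)=49995925, p(90)=56634173, p(91)=64112359, p(92)=72533807, p(93)=82010177, p(94)=92669720, p(95)=104651419, p(96)=118114304, p(97)=133230930, p(98)=150198136, p(99)=169229875, p(100)=190569292, p(101)=214481126, p(102)=241265379, p(103)=271248950, p(104)=304801365, p(105)=342325709, p(106)=384276336, p(107)=431149389, p(108)=483502844, p(109)=541946240, p(110)=607163746, p(111)=679903203, p(112)=761002156, p(113)=851376628, p(114)=952050665, p(115)=1064144451, p(116)=1188908248, p(117)=1327710076, p(118)=1482074143, p(119)=1653668665, p(120)=1844349560, p(121)=2056148051, p(122)=2291320912, p(123)=2552338241, p(124)=2841940500, p(125)=3163127352, p(126)=3519222692, p(127)=3913864295, p(128)=4351078600, p(129)=4835271870, p(130)=5371315400, p(131)=5964539504, p(132)=6620830889, p(133)=7346629512, p(134)=8149040695, p(135)=9035836076, p(136)=10015581680, p(137)=11097645016, p(138)=12292341831.
Final step: p(139) = p(138) + p(137) - p(134) - p(132) + p(127) + p(124) - p(117) - p(113) + p(104) + p(99) - p(88) - p(82) + p(69) + p(62) - p(47) - p(39) + p(22) + p(13)
= 12292341831 + 11097645016 - 8149040695 - 6620830889 + 3913864295 + 2841940500 - 1327710076 - 851376628 + 304801365 + 169229875 - 44108109 - 20506255 + 3554345 + 1300156 - 124754 - 31185 + 1002 + 101
= 13610949895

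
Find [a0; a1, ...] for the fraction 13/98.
[0; 7, 1, 1, 6]

Euclidean algorithm steps:
13 = 0 × 98 + 13
98 = 7 × 13 + 7
13 = 1 × 7 + 6
7 = 1 × 6 + 1
6 = 6 × 1 + 0
Continued fraction: [0; 7, 1, 1, 6]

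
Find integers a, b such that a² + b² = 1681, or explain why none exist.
0² + 41² (a=0, b=41)

Factorization: 1681 = 41^2
By Fermat: n is sum of two squares iff every prime p ≡ 3 (mod 4) appears to even power.
All primes ≡ 3 (mod 4) appear to even power.
Search a = 0, 1, 2, … for 1681 - a² a perfect square: first hit at a = 0: 1681 - 0 = 1681 = 41².
1681 = 0² + 41² = 0 + 1681 ✓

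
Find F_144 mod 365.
143

Matrix identity: Q^n = [[F_(n+1), F_n], [F_n, F_(n-1)]] with Q = [[1,1],[1,0]].
n = 144 = 10010000₂. Square-and-multiply, entries mod 365:
Q^1 = [[1,1],[1,0]]
Q^2 = (Q^1)² = [[2,1],[1,1]]
Q^4 = (Q^2)² = [[5,3],[3,2]]
Q^9 = (Q^4)²·Q = [[55,34],[34,21]]
Q^18 = (Q^9)² = [[166,29],[29,137]]
Q^36 = (Q^18)² = [[292,27],[27,265]]
Q^72 = (Q^36)² = [[218,74],[74,144]]
Q^144 = (Q^72)² = [[75,143],[143,297]]
F_144 mod 365 = Q^144[0][1] = 143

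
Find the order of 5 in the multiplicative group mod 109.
27

109 is prime, so ord(5) divides φ(109) = 108.
Divisors of 108: 1, 2, 3, 4, 6, 9, 12, 18, 27, 36, 54, 108.
Repeated squaring: 5^1 ≡ 5, 5^2 ≡ 25, 5^4 ≡ 80, 5^8 ≡ 78, 5^16 ≡ 89, 5^32 ≡ 73, 5^64 ≡ 97 (mod 109).
Test 5^d mod 109 for each divisor d in increasing order:
5^1 ≡ 5
5^2 ≡ 25
5^3 = 5^2·5^1 ≡ 16
5^4 ≡ 80
5^6 = 5^4·5^2 ≡ 38
5^9 = 5^8·5^1 ≡ 63
5^12 = 5^8·5^4 ≡ 27
5^18 = 5^16·5^2 ≡ 45
5^27 = 5^16·5^8·5^2·5^1 ≡ 1  ← first divisor giving 1
The order is 27.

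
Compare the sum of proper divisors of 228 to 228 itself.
abundant

Proper divisors of 228: sum = 1 + 2 + 3 + 4 + 6 + 12 + 19 + 38 + 57 + 76 + 114 = 332
Since 332 > 228, 228 is abundant.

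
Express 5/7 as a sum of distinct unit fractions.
1/2 + 1/5 + 1/70

Greedy algorithm:
5/7: ceiling(7/5) = 2, use 1/2
3/14: ceiling(14/3) = 5, use 1/5
1/70: ceiling(70/1) = 70, use 1/70
Result: 5/7 = 1/2 + 1/5 + 1/70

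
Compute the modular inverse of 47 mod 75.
8

gcd(47, 75) = 1, so the inverse exists.
Extended Euclidean algorithm on (75, 47):
75 = 1 × 47 + 28  ⟹  28 = (1)·75 + (-1)·47
47 = 1 × 28 + 19  ⟹  19 = (-1)·75 + (2)·47
28 = 1 × 19 + 9  ⟹  9 = (2)·75 + (-3)·47
19 = 2 × 9 + 1  ⟹  1 = (-5)·75 + (8)·47
So (8)·47 ≡ 1 (mod 75), i.e. 47^(-1) ≡ 8 (mod 75).
Check: 47 × 8 = 376 ≡ 1 (mod 75)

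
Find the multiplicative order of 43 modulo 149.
148

149 is prime, so ord(43) divides φ(149) = 148.
Divisors of 148: 1, 2, 4, 37, 74, 148.
Repeated squaring: 43^1 ≡ 43, 43^2 ≡ 61, 43^4 ≡ 145, 43^8 ≡ 16, 43^16 ≡ 107, 43^32 ≡ 125, 43^64 ≡ 129, 43^128 ≡ 102 (mod 149).
Test 43^d mod 149 for each divisor d in increasing order:
43^1 ≡ 43
43^2 ≡ 61
43^4 ≡ 145
43^37 = 43^32·43^4·43^1 ≡ 105
43^74 = 43^64·43^8·43^2 ≡ 148
43^148 = 43^128·43^16·43^4 ≡ 1  ← first divisor giving 1
The order is 148.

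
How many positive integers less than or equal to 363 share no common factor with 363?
220

363 = 3 × 11^2
φ(n) = n × ∏(1 - 1/p) for each prime p dividing n
φ(363) = 363 × (1 - 1/3) × (1 - 1/11) = 220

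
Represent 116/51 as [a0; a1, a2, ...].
[2; 3, 1, 1, 1, 4]

Euclidean algorithm steps:
116 = 2 × 51 + 14
51 = 3 × 14 + 9
14 = 1 × 9 + 5
9 = 1 × 5 + 4
5 = 1 × 4 + 1
4 = 4 × 1 + 0
Continued fraction: [2; 3, 1, 1, 1, 4]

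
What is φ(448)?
192

448 = 2^6 × 7
φ(n) = n × ∏(1 - 1/p) for each prime p dividing n
φ(448) = 448 × (1 - 1/2) × (1 - 1/7) = 192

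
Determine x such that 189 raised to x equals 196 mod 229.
20

Baby-step giant-step with step n = ⌈√229⌉ = 16.
Baby steps 189^j mod 229 (j:value) for j=0..15: 0:1, 1:189, 2:226, 3:120, 4:9, 5:98, 6:202, 7:164, 8:81, 9:195, 10:215, 11:102, 12:42, 13:152, 14:103, 15:2.
Giant-step multiplier: 189^(-16) ≡ 189^(228-16) = 189^212 ≡ 83 (mod 229).
Giant steps γ_i = 196·83^i mod 229: γ_0=196, γ_1=9 (in table at j=4).
x = i·n + j = 1·16 + 4 = 20.
Check: 189^20 ≡ 196 (mod 229).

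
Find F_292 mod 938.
199

Matrix identity: Q^n = [[F_(n+1), F_n], [F_n, F_(n-1)]] with Q = [[1,1],[1,0]].
n = 292 = 100100100₂. Square-and-multiply, entries mod 938:
Q^1 = [[1,1],[1,0]]
Q^2 = (Q^1)² = [[2,1],[1,1]]
Q^4 = (Q^2)² = [[5,3],[3,2]]
Q^9 = (Q^4)²·Q = [[55,34],[34,21]]
Q^18 = (Q^9)² = [[429,708],[708,659]]
Q^36 = (Q^18)² = [[565,206],[206,359]]
Q^73 = (Q^36)²·Q = [[461,531],[531,868]]
Q^146 = (Q^73)² = [[156,323],[323,771]]
Q^292 = (Q^146)² = [[159,199],[199,898]]
F_292 mod 938 = Q^292[0][1] = 199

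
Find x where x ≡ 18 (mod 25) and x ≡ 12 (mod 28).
68

Using Chinese Remainder Theorem:
M = 25 × 28 = 700
M1 = 28, M2 = 25
y1 = 28^(-1) mod 25 = 17
y2 = 25^(-1) mod 28 = 9
x = (18×28×17 + 12×25×9) mod 700 = 68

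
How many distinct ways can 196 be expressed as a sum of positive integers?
2814570987591

p(n) counts ways to write n as a sum of positive integers (order ignored).
Euler's pentagonal recurrence: p(k) = p(k-1) + p(k-2) - p(k-5) - p(k-7) + p(k-12) + p(k-15) - ... (offsets j(3j∓1)/2, signs ++--, p(0)=1, p(<0)=0).
DP table for k = 0..195: p(0)=1, p(1)=1, p(2)=2, p(3)=3, p(4)=5, p(5)=7, p(6)=11, p(7)=15, p(8)=22, p(9)=30, p(10)=42, p(11)=56, p(12)=77, p(13)=101, p(14)=135, p(15)=176, p(16)=231, p(17)=297, p(18)=385, p(19)=490, p(20)=627, p(21)=792, p(22)=1002, p(23)=1255, p(24)=1575, p(25)=1958, p(26)=2436, p(27)=3010, p(28)=3718, p(29)=4565, p(30)=5604, p(31)=6842, p(32)=8349, p(33)=10143, p(34)=12310, p(35)=14883, p(36)=17977, p(37)=21637, p(38)=26015, p(39)=31185, p(40)=37338, p(41)=44583, p(42)=53174, p(43)=63261, p(44)=75175, p(45)=89134, p(46)=105558, p(47)=124754, p(48)=147273, p(49)=173525, p(50)=204226, p(51)=239943, p(52)=281589, p(53)=329931, p(54)=386155, p(55)=451276, p(56)=526823, p(57)=614154, p(58)=715220, p(59)=831820, p(60)=966467, p(61)=1121505, p(62)=1300156, p(63)=1505499, p(64)=1741630, p(65)=2012558, p(66)=2323520, p(67)=2679689, p(68)=3087735, p(69)=3554345, p(70)=4087968, p(71)=4697205, p(72)=5392783, p(73)=6185689, p(74)=7089500, p(75)=8118264, p(76)=9289091, p(77)=10619863, p(78)=12132164, p(79)=13848650, p(80)=15796476, p(81)=18004327, p(82)=20506255, p(83)=23338469, p(84)=26543660, p(85)=30167357, p(86)=34262962, p(87)=38887673, p(88)=44108109, p(89)=49995925, p(90)=56634173, p(91)=64112359, p(92)=72533807, p(93)=82010177, p(94)=92669720, p(95)=104651419, p(96)=118114304, p(97)=133230930, p(98)=150198136, p(99)=169229875, p(100)=190569292, p(101)=214481126, p(102)=241265379, p(103)=271248950, p(104)=304801365, p(105)=342325709, p(106)=384276336, p(107)=431149389, p(108)=483502844, p(109)=541946240, p(110)=607163746, p(111)=679903203, p(112)=761002156, p(113)=851376628, p(114)=952050665, p(115)=1064144451, p(116)=1188908248, p(117)=1327710076, p(118)=1482074143, p(119)=1653668665, p(120)=1844349560, p(121)=2056148051, p(122)=2291320912, p(123)=2552338241, p(124)=2841940500, p(125)=3163127352, p(126)=3519222692, p(127)=3913864295, p(128)=4351078600, p(129)=4835271870, p(130)=5371315400, p(131)=5964539504, p(132)=6620830889, p(133)=7346629512, p(134)=8149040695, p(135)=9035836076, p(136)=10015581680, p(137)=11097645016, p(138)=12292341831, p(139)=13610949895, p(140)=15065878135, p(141)=16670689208, p(142)=18440293320, p(143)=20390982757, p(144)=22540654445, p(145)=24908858009, p(146)=27517052599, p(147)=30388671978, p(148)=33549419497, p(149)=37027355200, p(150)=40853235313, p(151)=45060624582, p(152)=49686288421, p(153)=54770336324, p(154)=60356673280, p(155)=66493182097, p(156)=73232243759, p(157)=80630964769, p(158)=88751778802, p(159)=97662728555, p(160)=107438159466, p(161)=118159068427, p(162)=129913904637, p(163)=142798995930, p(164)=156919475295, p(165)=172389800255, p(166)=189334822579, p(167)=207890420102, p(168)=228204732751, p(169)=250438925115, p(170)=274768617130, p(171)=301384802048, p(172)=330495499613, p(173)=362326859895, p(174)=397125074750, p(175)=435157697830, p(176)=476715857290, p(177)=522115831195, p(178)=571701605655, p(179)=625846753120, p(180)=684957390936, p(181)=749474411781, p(182)=819876908323, p(183)=896684817527, p(184)=980462880430, p(185)=1071823774337, p(186)=1171432692373, p(187)=1280011042268, p(188)=1398341745571, p(189)=1527273599625, p(190)=1667727404093, p(191)=1820701100652, p(192)=1987276856363, p(193)=2168627105469, p(194)=2366022741845, p(195)=2580840212973.
Final step: p(196) = p(195) + p(194) - p(191) - p(189) + p(184) + p(181) - p(174) - p(170) + p(161) + p(156) - p(145) - p(139) + p(126) + p(119) - p(104) - p(96) + p(79) + p(70) - p(51) - p(41) + p(20) + p(9)
= 2580840212973 + 2366022741845 - 1820701100652 - 1527273599625 + 980462880430 + 749474411781 - 397125074750 - 274768617130 + 118159068427 + 73232243759 - 24908858009 - 13610949895 + 3519222692 + 1653668665 - 304801365 - 118114304 + 13848650 + 4087968 - 239943 - 44583 + 627 + 30
= 2814570987591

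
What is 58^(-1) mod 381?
46

gcd(58, 381) = 1, so the inverse exists.
Extended Euclidean algorithm on (381, 58):
381 = 6 × 58 + 33  ⟹  33 = (1)·381 + (-6)·58
58 = 1 × 33 + 25  ⟹  25 = (-1)·381 + (7)·58
33 = 1 × 25 + 8  ⟹  8 = (2)·381 + (-13)·58
25 = 3 × 8 + 1  ⟹  1 = (-7)·381 + (46)·58
So (46)·58 ≡ 1 (mod 381), i.e. 58^(-1) ≡ 46 (mod 381).
Check: 58 × 46 = 2668 ≡ 1 (mod 381)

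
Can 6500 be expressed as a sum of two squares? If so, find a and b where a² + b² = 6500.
10² + 80² (a=10, b=80)

Factorization: 6500 = 2^2 × 5^3 × 13
By Fermat: n is sum of two squares iff every prime p ≡ 3 (mod 4) appears to even power.
All primes ≡ 3 (mod 4) appear to even power.
Search a = 0, 1, 2, … for 6500 - a² a perfect square: first hit at a = 10: 6500 - 100 = 6400 = 80².
6500 = 10² + 80² = 100 + 6400 ✓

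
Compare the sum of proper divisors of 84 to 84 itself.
abundant

Proper divisors of 84: sum = 1 + 2 + 3 + 4 + 6 + 7 + 12 + 14 + 21 + 28 + 42 = 140
Since 140 > 84, 84 is abundant.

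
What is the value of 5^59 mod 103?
54

Repeated squaring. Binary of 59 = 111011.
5^1 ≡ 5 (mod 103); 5^2 ≡ 25 (mod 103); 5^4 ≡ 7 (mod 103); 5^8 ≡ 49 (mod 103); 5^16 ≡ 32 (mod 103); 5^32 ≡ 97 (mod 103)
5^59 = 5^1 × 5^2 × 5^8 × 5^16 × 5^32 ≡ 54 (mod 103)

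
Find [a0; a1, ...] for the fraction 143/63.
[2; 3, 1, 2, 2, 2]

Euclidean algorithm steps:
143 = 2 × 63 + 17
63 = 3 × 17 + 12
17 = 1 × 12 + 5
12 = 2 × 5 + 2
5 = 2 × 2 + 1
2 = 2 × 1 + 0
Continued fraction: [2; 3, 1, 2, 2, 2]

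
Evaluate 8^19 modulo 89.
4

Repeated squaring. Binary of 19 = 10011.
8^1 ≡ 8 (mod 89); 8^2 ≡ 64 (mod 89); 8^4 ≡ 2 (mod 89); 8^8 ≡ 4 (mod 89); 8^16 ≡ 16 (mod 89)
8^19 = 8^1 × 8^2 × 8^16 ≡ 4 (mod 89)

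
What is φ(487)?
486

487 = 487
φ(n) = n × ∏(1 - 1/p) for each prime p dividing n
φ(487) = 487 × (1 - 1/487) = 486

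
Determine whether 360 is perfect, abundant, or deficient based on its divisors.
abundant

Proper divisors of 360: sum = 1 + 2 + 3 + 4 + 5 + 6 + 8 + 9 + ... + 72 + 90 + 120 + 180 (23 divisors) = 810
Since 810 > 360, 360 is abundant.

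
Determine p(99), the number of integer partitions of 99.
169229875

p(n) counts ways to write n as a sum of positive integers (order ignored).
Euler's pentagonal recurrence: p(k) = p(k-1) + p(k-2) - p(k-5) - p(k-7) + p(k-12) + p(k-15) - ... (offsets j(3j∓1)/2, signs ++--, p(0)=1, p(<0)=0).
DP table for k = 0..98: p(0)=1, p(1)=1, p(2)=2, p(3)=3, p(4)=5, p(5)=7, p(6)=11, p(7)=15, p(8)=22, p(9)=30, p(10)=42, p(11)=56, p(12)=77, p(13)=101, p(14)=135, p(15)=176, p(16)=231, p(17)=297, p(18)=385, p(19)=490, p(20)=627, p(21)=792, p(22)=1002, p(23)=1255, p(24)=1575, p(25)=1958, p(26)=2436, p(27)=3010, p(28)=3718, p(29)=4565, p(30)=5604, p(31)=6842, p(32)=8349, p(33)=10143, p(34)=12310, p(35)=14883, p(36)=17977, p(37)=21637, p(38)=26015, p(39)=31185, p(40)=37338, p(41)=44583, p(42)=53174, p(43)=63261, p(44)=75175, p(45)=89134, p(46)=105558, p(47)=124754, p(48)=147273, p(49)=173525, p(50)=204226, p(51)=239943, p(52)=281589, p(53)=329931, p(54)=386155, p(55)=451276, p(56)=526823, p(57)=614154, p(58)=715220, p(59)=831820, p(60)=966467, p(61)=1121505, p(62)=1300156, p(63)=1505499, p(64)=1741630, p(65)=2012558, p(66)=2323520, p(67)=2679689, p(68)=3087735, p(69)=3554345, p(70)=4087968, p(71)=4697205, p(72)=5392783, p(73)=6185689, p(74)=7089500, p(75)=8118264, p(76)=9289091, p(77)=10619863, p(78)=12132164, p(79)=13848650, p(80)=15796476, p(81)=18004327, p(82)=20506255, p(83)=23338469, p(84)=26543660, p(85)=30167357, p(86)=34262962, p(87)=38887673, p(88)=44108109, p(89)=49995925, p(90)=56634173, p(91)=64112359, p(92)=72533807, p(93)=82010177, p(94)=92669720, p(95)=104651419, p(96)=118114304, p(97)=133230930, p(98)=150198136.
Final step: p(99) = p(98) + p(97) - p(94) - p(92) + p(87) + p(84) - p(77) - p(73) + p(64) + p(59) - p(48) - p(42) + p(29) + p(22) - p(7)
= 150198136 + 133230930 - 92669720 - 72533807 + 38887673 + 26543660 - 10619863 - 6185689 + 1741630 + 831820 - 147273 - 53174 + 4565 + 1002 - 15
= 169229875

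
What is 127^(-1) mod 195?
43

gcd(127, 195) = 1, so the inverse exists.
Extended Euclidean algorithm on (195, 127):
195 = 1 × 127 + 68  ⟹  68 = (1)·195 + (-1)·127
127 = 1 × 68 + 59  ⟹  59 = (-1)·195 + (2)·127
68 = 1 × 59 + 9  ⟹  9 = (2)·195 + (-3)·127
59 = 6 × 9 + 5  ⟹  5 = (-13)·195 + (20)·127
9 = 1 × 5 + 4  ⟹  4 = (15)·195 + (-23)·127
5 = 1 × 4 + 1  ⟹  1 = (-28)·195 + (43)·127
So (43)·127 ≡ 1 (mod 195), i.e. 127^(-1) ≡ 43 (mod 195).
Check: 127 × 43 = 5461 ≡ 1 (mod 195)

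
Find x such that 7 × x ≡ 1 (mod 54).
31

gcd(7, 54) = 1, so the inverse exists.
Extended Euclidean algorithm on (54, 7):
54 = 7 × 7 + 5  ⟹  5 = (1)·54 + (-7)·7
7 = 1 × 5 + 2  ⟹  2 = (-1)·54 + (8)·7
5 = 2 × 2 + 1  ⟹  1 = (3)·54 + (-23)·7
So (-23)·7 ≡ 1 (mod 54), i.e. 7^(-1) ≡ -23 ≡ 31 (mod 54).
Check: 7 × 31 = 217 ≡ 1 (mod 54)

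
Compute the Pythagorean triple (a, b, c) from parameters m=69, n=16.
(4505, 2208, 5017)

Euclid's formula: a = m² - n², b = 2mn, c = m² + n²
m = 69, n = 16
a = 69² - 16² = 4761 - 256 = 4505
b = 2 × 69 × 16 = 2208
c = 69² + 16² = 4761 + 256 = 5017
Verification: 4505² + 2208² = 20295025 + 4875264 = 25170289 = 5017² ✓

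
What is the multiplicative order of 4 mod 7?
3

7 is prime, so ord(4) divides φ(7) = 6.
Divisors of 6: 1, 2, 3, 6.
Repeated squaring: 4^1 ≡ 4, 4^2 ≡ 2, 4^4 ≡ 4 (mod 7).
Test 4^d mod 7 for each divisor d in increasing order:
4^1 ≡ 4
4^2 ≡ 2
4^3 = 4^2·4^1 ≡ 1  ← first divisor giving 1
The order is 3.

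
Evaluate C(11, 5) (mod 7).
0

Using Lucas' theorem:
Write n=11 and k=5 in base 7:
n in base 7: [1, 4]
k in base 7: [0, 5]
C(11,5) mod 7 = ∏ C(n_i, k_i) mod 7
Digit binomials (mod 7): C(1,0) = 1; C(4,5) = 0 (k_i > n_i)
Product: 1 × 0 = 0 ≡ 0 (mod 7)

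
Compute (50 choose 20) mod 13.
2

Using Lucas' theorem:
Write n=50 and k=20 in base 13:
n in base 13: [3, 11]
k in base 13: [1, 7]
C(50,20) mod 13 = ∏ C(n_i, k_i) mod 13
Digit binomials (mod 13): C(3,1) = 3; C(11,7) = 330 ≡ 5
Product: 3 × 5 = 15 ≡ 2 (mod 13)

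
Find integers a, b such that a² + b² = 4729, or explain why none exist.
45² + 52² (a=45, b=52)

Factorization: 4729 = 4729
By Fermat: n is sum of two squares iff every prime p ≡ 3 (mod 4) appears to even power.
All primes ≡ 3 (mod 4) appear to even power.
Search a = 0, 1, 2, … for 4729 - a² a perfect square: first hit at a = 45: 4729 - 2025 = 2704 = 52².
4729 = 45² + 52² = 2025 + 2704 ✓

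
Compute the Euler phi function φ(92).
44

92 = 2^2 × 23
φ(n) = n × ∏(1 - 1/p) for each prime p dividing n
φ(92) = 92 × (1 - 1/2) × (1 - 1/23) = 44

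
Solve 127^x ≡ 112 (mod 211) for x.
47

Baby-step giant-step with step n = ⌈√211⌉ = 15.
Baby steps 127^j mod 211 (j:value) for j=0..14: 0:1, 1:127, 2:93, 3:206, 4:209, 5:168, 6:25, 7:10, 8:4, 9:86, 10:161, 11:191, 12:203, 13:39, 14:100.
Giant-step multiplier: 127^(-15) ≡ 127^(210-15) = 127^195 ≡ 153 (mod 211).
Giant steps γ_i = 112·153^i mod 211: γ_0=112, γ_1=45, γ_2=133, γ_3=93 (in table at j=2).
x = i·n + j = 3·15 + 2 = 47.
Check: 127^47 ≡ 112 (mod 211).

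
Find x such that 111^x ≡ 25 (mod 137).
82

Baby-step giant-step with step n = ⌈√137⌉ = 12.
Baby steps 111^j mod 137 (j:value) for j=0..11: 0:1, 1:111, 2:128, 3:97, 4:81, 5:86, 6:93, 7:48, 8:122, 9:116, 10:135, 11:52.
Giant-step multiplier: 111^(-12) ≡ 111^(136-12) = 111^124 ≡ 99 (mod 137).
Giant steps γ_i = 25·99^i mod 137: γ_0=25, γ_1=9, γ_2=69, γ_3=118, γ_4=37, γ_5=101, γ_6=135 (in table at j=10).
x = i·n + j = 6·12 + 10 = 82.
Check: 111^82 ≡ 25 (mod 137).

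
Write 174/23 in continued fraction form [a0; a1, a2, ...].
[7; 1, 1, 3, 3]

Euclidean algorithm steps:
174 = 7 × 23 + 13
23 = 1 × 13 + 10
13 = 1 × 10 + 3
10 = 3 × 3 + 1
3 = 3 × 1 + 0
Continued fraction: [7; 1, 1, 3, 3]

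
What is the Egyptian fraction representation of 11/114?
1/11 + 1/180 + 1/37620

Greedy algorithm:
11/114: ceiling(114/11) = 11, use 1/11
7/1254: ceiling(1254/7) = 180, use 1/180
1/37620: ceiling(37620/1) = 37620, use 1/37620
Result: 11/114 = 1/11 + 1/180 + 1/37620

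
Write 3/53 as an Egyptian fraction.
1/18 + 1/954

Greedy algorithm:
3/53: ceiling(53/3) = 18, use 1/18
1/954: ceiling(954/1) = 954, use 1/954
Result: 3/53 = 1/18 + 1/954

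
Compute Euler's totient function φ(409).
408

409 = 409
φ(n) = n × ∏(1 - 1/p) for each prime p dividing n
φ(409) = 409 × (1 - 1/409) = 408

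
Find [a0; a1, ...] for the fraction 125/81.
[1; 1, 1, 5, 3, 2]

Euclidean algorithm steps:
125 = 1 × 81 + 44
81 = 1 × 44 + 37
44 = 1 × 37 + 7
37 = 5 × 7 + 2
7 = 3 × 2 + 1
2 = 2 × 1 + 0
Continued fraction: [1; 1, 1, 5, 3, 2]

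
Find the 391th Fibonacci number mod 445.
94

Matrix identity: Q^n = [[F_(n+1), F_n], [F_n, F_(n-1)]] with Q = [[1,1],[1,0]].
n = 391 = 110000111₂. Square-and-multiply, entries mod 445:
Q^1 = [[1,1],[1,0]]
Q^3 = (Q^1)²·Q = [[3,2],[2,1]]
Q^6 = (Q^3)² = [[13,8],[8,5]]
Q^12 = (Q^6)² = [[233,144],[144,89]]
Q^24 = (Q^12)² = [[265,88],[88,177]]
Q^48 = (Q^24)² = [[94,181],[181,358]]
Q^97 = (Q^48)²·Q = [[144,212],[212,377]]
Q^195 = (Q^97)²·Q = [[357,265],[265,92]]
Q^391 = (Q^195)²·Q = [[264,94],[94,170]]
F_391 mod 445 = Q^391[0][1] = 94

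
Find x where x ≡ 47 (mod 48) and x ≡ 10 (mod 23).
815

Using Chinese Remainder Theorem:
M = 48 × 23 = 1104
M1 = 23, M2 = 48
y1 = 23^(-1) mod 48 = 23
y2 = 48^(-1) mod 23 = 12
x = (47×23×23 + 10×48×12) mod 1104 = 815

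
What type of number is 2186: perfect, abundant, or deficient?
deficient

Proper divisors of 2186: sum = 1 + 2 + 1093 = 1096
Since 1096 < 2186, 2186 is deficient.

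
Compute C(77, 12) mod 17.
0

Using Lucas' theorem:
Write n=77 and k=12 in base 17:
n in base 17: [4, 9]
k in base 17: [0, 12]
C(77,12) mod 17 = ∏ C(n_i, k_i) mod 17
Digit binomials (mod 17): C(4,0) = 1; C(9,12) = 0 (k_i > n_i)
Product: 1 × 0 = 0 ≡ 0 (mod 17)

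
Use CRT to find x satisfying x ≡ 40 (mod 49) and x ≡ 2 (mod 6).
236

Using Chinese Remainder Theorem:
M = 49 × 6 = 294
M1 = 6, M2 = 49
y1 = 6^(-1) mod 49 = 41
y2 = 49^(-1) mod 6 = 1
x = (40×6×41 + 2×49×1) mod 294 = 236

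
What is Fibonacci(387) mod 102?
68

Matrix identity: Q^n = [[F_(n+1), F_n], [F_n, F_(n-1)]] with Q = [[1,1],[1,0]].
n = 387 = 110000011₂. Square-and-multiply, entries mod 102:
Q^1 = [[1,1],[1,0]]
Q^3 = (Q^1)²·Q = [[3,2],[2,1]]
Q^6 = (Q^3)² = [[13,8],[8,5]]
Q^12 = (Q^6)² = [[29,42],[42,89]]
Q^24 = (Q^12)² = [[55,60],[60,97]]
Q^48 = (Q^24)² = [[97,42],[42,55]]
Q^96 = (Q^48)² = [[55,60],[60,97]]
Q^193 = (Q^96)²·Q = [[37,97],[97,42]]
Q^387 = (Q^193)²·Q = [[81,68],[68,13]]
F_387 mod 102 = Q^387[0][1] = 68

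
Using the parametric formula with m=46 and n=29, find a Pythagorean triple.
(1275, 2668, 2957)

Euclid's formula: a = m² - n², b = 2mn, c = m² + n²
m = 46, n = 29
a = 46² - 29² = 2116 - 841 = 1275
b = 2 × 46 × 29 = 2668
c = 46² + 29² = 2116 + 841 = 2957
Verification: 1275² + 2668² = 1625625 + 7118224 = 8743849 = 2957² ✓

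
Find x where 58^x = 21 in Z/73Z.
21

Baby-step giant-step with step n = ⌈√73⌉ = 9.
Baby steps 58^j mod 73 (j:value) for j=0..8: 0:1, 1:58, 2:6, 3:56, 4:36, 5:44, 6:70, 7:45, 8:55.
Giant-step multiplier: 58^(-9) ≡ 58^(72-9) = 58^63 ≡ 63 (mod 73).
Giant steps γ_i = 21·63^i mod 73: γ_0=21, γ_1=9, γ_2=56 (in table at j=3).
x = i·n + j = 2·9 + 3 = 21.
Check: 58^21 ≡ 21 (mod 73).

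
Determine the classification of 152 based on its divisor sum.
deficient

Proper divisors of 152: sum = 1 + 2 + 4 + 8 + 19 + 38 + 76 = 148
Since 148 < 152, 152 is deficient.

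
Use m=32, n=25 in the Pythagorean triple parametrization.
(399, 1600, 1649)

Euclid's formula: a = m² - n², b = 2mn, c = m² + n²
m = 32, n = 25
a = 32² - 25² = 1024 - 625 = 399
b = 2 × 32 × 25 = 1600
c = 32² + 25² = 1024 + 625 = 1649
Verification: 399² + 1600² = 159201 + 2560000 = 2719201 = 1649² ✓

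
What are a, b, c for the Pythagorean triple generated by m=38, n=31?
(483, 2356, 2405)

Euclid's formula: a = m² - n², b = 2mn, c = m² + n²
m = 38, n = 31
a = 38² - 31² = 1444 - 961 = 483
b = 2 × 38 × 31 = 2356
c = 38² + 31² = 1444 + 961 = 2405
Verification: 483² + 2356² = 233289 + 5550736 = 5784025 = 2405² ✓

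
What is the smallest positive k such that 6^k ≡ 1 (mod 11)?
10

11 is prime, so ord(6) divides φ(11) = 10.
Divisors of 10: 1, 2, 5, 10.
Repeated squaring: 6^1 ≡ 6, 6^2 ≡ 3, 6^4 ≡ 9, 6^8 ≡ 4 (mod 11).
Test 6^d mod 11 for each divisor d in increasing order:
6^1 ≡ 6
6^2 ≡ 3
6^5 = 6^4·6^1 ≡ 10
6^10 = 6^8·6^2 ≡ 1  ← first divisor giving 1
The order is 10.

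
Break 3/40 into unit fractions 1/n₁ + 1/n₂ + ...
1/14 + 1/280

Greedy algorithm:
3/40: ceiling(40/3) = 14, use 1/14
1/280: ceiling(280/1) = 280, use 1/280
Result: 3/40 = 1/14 + 1/280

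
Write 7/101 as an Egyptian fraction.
1/15 + 1/379 + 1/574185

Greedy algorithm:
7/101: ceiling(101/7) = 15, use 1/15
4/1515: ceiling(1515/4) = 379, use 1/379
1/574185: ceiling(574185/1) = 574185, use 1/574185
Result: 7/101 = 1/15 + 1/379 + 1/574185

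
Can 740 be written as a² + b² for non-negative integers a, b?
8² + 26² (a=8, b=26)

Factorization: 740 = 2^2 × 5 × 37
By Fermat: n is sum of two squares iff every prime p ≡ 3 (mod 4) appears to even power.
All primes ≡ 3 (mod 4) appear to even power.
Search a = 0, 1, 2, … for 740 - a² a perfect square: first hit at a = 8: 740 - 64 = 676 = 26².
740 = 8² + 26² = 64 + 676 ✓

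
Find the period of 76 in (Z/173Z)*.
172

173 is prime, so ord(76) divides φ(173) = 172.
Divisors of 172: 1, 2, 4, 43, 86, 172.
Repeated squaring: 76^1 ≡ 76, 76^2 ≡ 67, 76^4 ≡ 164, 76^8 ≡ 81, 76^16 ≡ 160, 76^32 ≡ 169, 76^64 ≡ 16, 76^128 ≡ 83 (mod 173).
Test 76^d mod 173 for each divisor d in increasing order:
76^1 ≡ 76
76^2 ≡ 67
76^4 ≡ 164
76^43 = 76^32·76^8·76^2·76^1 ≡ 93
76^86 = 76^64·76^16·76^4·76^2 ≡ 172
76^172 = 76^128·76^32·76^8·76^4 ≡ 1  ← first divisor giving 1
The order is 172.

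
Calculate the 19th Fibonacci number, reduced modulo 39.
8

Matrix identity: Q^n = [[F_(n+1), F_n], [F_n, F_(n-1)]] with Q = [[1,1],[1,0]].
n = 19 = 10011₂. Square-and-multiply, entries mod 39:
Q^1 = [[1,1],[1,0]]
Q^2 = (Q^1)² = [[2,1],[1,1]]
Q^4 = (Q^2)² = [[5,3],[3,2]]
Q^9 = (Q^4)²·Q = [[16,34],[34,21]]
Q^19 = (Q^9)²·Q = [[18,8],[8,10]]
F_19 mod 39 = Q^19[0][1] = 8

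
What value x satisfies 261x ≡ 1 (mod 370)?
241

gcd(261, 370) = 1, so the inverse exists.
Extended Euclidean algorithm on (370, 261):
370 = 1 × 261 + 109  ⟹  109 = (1)·370 + (-1)·261
261 = 2 × 109 + 43  ⟹  43 = (-2)·370 + (3)·261
109 = 2 × 43 + 23  ⟹  23 = (5)·370 + (-7)·261
43 = 1 × 23 + 20  ⟹  20 = (-7)·370 + (10)·261
23 = 1 × 20 + 3  ⟹  3 = (12)·370 + (-17)·261
20 = 6 × 3 + 2  ⟹  2 = (-79)·370 + (112)·261
3 = 1 × 2 + 1  ⟹  1 = (91)·370 + (-129)·261
So (-129)·261 ≡ 1 (mod 370), i.e. 261^(-1) ≡ -129 ≡ 241 (mod 370).
Check: 261 × 241 = 62901 ≡ 1 (mod 370)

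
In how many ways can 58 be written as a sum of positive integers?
715220

p(n) counts ways to write n as a sum of positive integers (order ignored).
Euler's pentagonal recurrence: p(k) = p(k-1) + p(k-2) - p(k-5) - p(k-7) + p(k-12) + p(k-15) - ... (offsets j(3j∓1)/2, signs ++--, p(0)=1, p(<0)=0).
DP table for k = 0..57: p(0)=1, p(1)=1, p(2)=2, p(3)=3, p(4)=5, p(5)=7, p(6)=11, p(7)=15, p(8)=22, p(9)=30, p(10)=42, p(11)=56, p(12)=77, p(13)=101, p(14)=135, p(15)=176, p(16)=231, p(17)=297, p(18)=385, p(19)=490, p(20)=627, p(21)=792, p(22)=1002, p(23)=1255, p(24)=1575, p(25)=1958, p(26)=2436, p(27)=3010, p(28)=3718, p(29)=4565, p(30)=5604, p(31)=6842, p(32)=8349, p(33)=10143, p(34)=12310, p(35)=14883, p(36)=17977, p(37)=21637, p(38)=26015, p(39)=31185, p(40)=37338, p(41)=44583, p(42)=53174, p(43)=63261, p(44)=75175, p(45)=89134, p(46)=105558, p(47)=124754, p(48)=147273, p(49)=173525, p(50)=204226, p(51)=239943, p(52)=281589, p(53)=329931, p(54)=386155, p(55)=451276, p(56)=526823, p(57)=614154.
Final step: p(58) = p(57) + p(56) - p(53) - p(51) + p(46) + p(43) - p(36) - p(32) + p(23) + p(18) - p(7) - p(1)
= 614154 + 526823 - 329931 - 239943 + 105558 + 63261 - 17977 - 8349 + 1255 + 385 - 15 - 1
= 715220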